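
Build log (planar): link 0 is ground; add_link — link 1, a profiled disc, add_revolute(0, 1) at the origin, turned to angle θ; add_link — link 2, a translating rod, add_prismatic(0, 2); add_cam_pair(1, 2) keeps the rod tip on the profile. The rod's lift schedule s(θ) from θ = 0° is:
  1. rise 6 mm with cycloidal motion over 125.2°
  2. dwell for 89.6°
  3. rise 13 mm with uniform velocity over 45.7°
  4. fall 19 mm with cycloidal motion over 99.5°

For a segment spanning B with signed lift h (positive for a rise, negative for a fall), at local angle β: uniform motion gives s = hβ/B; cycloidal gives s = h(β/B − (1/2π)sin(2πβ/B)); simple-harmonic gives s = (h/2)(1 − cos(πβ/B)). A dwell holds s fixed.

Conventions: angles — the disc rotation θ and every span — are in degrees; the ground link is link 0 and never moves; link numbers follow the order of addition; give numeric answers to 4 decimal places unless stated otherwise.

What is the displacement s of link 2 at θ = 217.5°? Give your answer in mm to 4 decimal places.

seg 1 [0°–125.2°] cycloidal, h=6: full span → s += 6 → s = 6.0000
seg 2 [125.2°–214.8°] dwell: s stays 6.0000
seg 3 [214.8°–260.5°] uniform, h=13: θ=217.5° here. β=2.7, B=45.7. 13·2.7/45.7 = 0.7681 → s = 6.7681

6.7681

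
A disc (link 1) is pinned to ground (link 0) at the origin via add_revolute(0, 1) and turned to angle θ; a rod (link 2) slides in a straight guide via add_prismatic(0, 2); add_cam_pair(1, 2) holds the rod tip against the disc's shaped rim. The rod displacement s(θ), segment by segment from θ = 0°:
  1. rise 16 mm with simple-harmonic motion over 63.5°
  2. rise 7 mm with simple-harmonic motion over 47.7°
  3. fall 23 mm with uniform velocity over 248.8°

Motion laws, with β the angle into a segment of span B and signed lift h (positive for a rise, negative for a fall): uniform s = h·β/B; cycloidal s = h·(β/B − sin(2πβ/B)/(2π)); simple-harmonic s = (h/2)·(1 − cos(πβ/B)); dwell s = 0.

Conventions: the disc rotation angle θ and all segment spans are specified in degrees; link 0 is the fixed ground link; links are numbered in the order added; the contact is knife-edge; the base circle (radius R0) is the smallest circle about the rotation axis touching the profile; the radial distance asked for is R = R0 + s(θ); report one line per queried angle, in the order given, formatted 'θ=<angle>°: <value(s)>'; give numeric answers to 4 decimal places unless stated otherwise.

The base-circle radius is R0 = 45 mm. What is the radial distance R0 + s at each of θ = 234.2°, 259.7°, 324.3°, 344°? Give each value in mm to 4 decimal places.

segment 1 (0° to 63.5°, simple-harmonic, h = 16) is passed completely: s = 0.0000 + (16) = 16.0000
segment 2 (63.5° to 111.2°, simple-harmonic, h = 7) is passed completely: s = 16.0000 + (7) = 23.0000
θ = 234.2° falls in segment 3 (111.2° to 360°, uniform, h = -23): β = 234.2 − 111.2 = 123°, B = 248.8°; Δs = -23·123/248.8 = -11.3706; s = 23.0000 − 11.3706 = 11.6294
θ = 259.7° falls in segment 3 (111.2° to 360°, uniform, h = -23): β = 259.7 − 111.2 = 148.5°, B = 248.8°; Δs = -23·148.5/248.8 = -13.7279; s = 23.0000 − 13.7279 = 9.2721
θ = 324.3° falls in segment 3 (111.2° to 360°, uniform, h = -23): β = 324.3 − 111.2 = 213.1°, B = 248.8°; Δs = -23·213.1/248.8 = -19.6998; s = 23.0000 − 19.6998 = 3.3002
θ = 344° falls in segment 3 (111.2° to 360°, uniform, h = -23): β = 344 − 111.2 = 232.8°, B = 248.8°; Δs = -23·232.8/248.8 = -21.5209; s = 23.0000 − 21.5209 = 1.4791
θ=234.2°: R = R0 + s = 45 + 11.6294 = 56.6294
θ=259.7°: R = R0 + s = 45 + 9.2721 = 54.2721
θ=324.3°: R = R0 + s = 45 + 3.3002 = 48.3002
θ=344°: R = R0 + s = 45 + 1.4791 = 46.4791

θ=234.2°: 56.6294
θ=259.7°: 54.2721
θ=324.3°: 48.3002
θ=344°: 46.4791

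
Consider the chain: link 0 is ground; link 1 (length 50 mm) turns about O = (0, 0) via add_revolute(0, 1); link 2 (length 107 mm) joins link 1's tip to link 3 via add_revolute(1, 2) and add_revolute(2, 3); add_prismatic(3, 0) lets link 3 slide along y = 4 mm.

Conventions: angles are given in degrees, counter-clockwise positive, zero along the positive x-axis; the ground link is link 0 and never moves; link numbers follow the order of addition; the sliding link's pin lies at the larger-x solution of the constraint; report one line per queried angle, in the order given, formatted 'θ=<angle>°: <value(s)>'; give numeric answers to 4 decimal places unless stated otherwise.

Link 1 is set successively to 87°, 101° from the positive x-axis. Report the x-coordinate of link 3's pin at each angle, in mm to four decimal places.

geometry: r = 50 mm, L = 107 mm, e = 4 mm
θ=87°: crank pin P = (r cos θ, r sin θ) = (2.616798, 49.931477)
θ=87°: h = r sin θ − e = 49.931477 − 4 = 45.931477
θ=87°: x = r cos θ + √(L² − h²) = 2.616798 + 96.640051 = 99.256849
θ=101°: crank pin P = (r cos θ, r sin θ) = (-9.540450, 49.081359)
θ=101°: h = r sin θ − e = 49.081359 − 4 = 45.081359
θ=101°: x = r cos θ + √(L² − h²) = -9.540450 + 97.039533 = 87.499084

θ=87°: 99.2568
θ=101°: 87.4991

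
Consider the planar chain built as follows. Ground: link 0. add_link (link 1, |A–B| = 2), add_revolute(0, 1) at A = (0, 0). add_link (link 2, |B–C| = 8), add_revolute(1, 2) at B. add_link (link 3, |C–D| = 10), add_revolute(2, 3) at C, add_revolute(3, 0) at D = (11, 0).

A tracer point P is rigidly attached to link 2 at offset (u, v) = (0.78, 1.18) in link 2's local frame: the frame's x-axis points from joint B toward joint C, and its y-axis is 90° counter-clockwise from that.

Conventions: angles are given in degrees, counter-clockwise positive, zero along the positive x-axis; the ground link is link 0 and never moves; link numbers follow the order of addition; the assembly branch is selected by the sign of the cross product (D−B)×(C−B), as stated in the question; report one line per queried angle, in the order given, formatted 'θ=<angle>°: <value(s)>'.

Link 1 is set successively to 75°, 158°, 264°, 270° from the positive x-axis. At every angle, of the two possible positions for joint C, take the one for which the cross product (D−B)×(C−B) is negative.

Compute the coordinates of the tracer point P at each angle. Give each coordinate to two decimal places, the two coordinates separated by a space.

A=(0,0), D=(11.00,0)
θ=75°: B = A + 2.00·(cos75°, sin75°) = (0.5176, 1.9319)
θ=75°: |BD| = 10.6589
θ=75°: circle(B,8.00) ∩ circle(D,10.00): a=3.6407, h=7.1236
θ=75°:   candidates: C₊=(5.3892,8.2776) cross=75.929; C₋=(2.8070,-5.7336) cross=-75.929
θ=75°:   branch - wants cross < 0 → take C=(2.8070,-5.7336) (cross=-75.929)
θ=75°: ex = (C−B)/|BC| = (0.2862,-0.9582); ey = (0.9582,0.2862)
θ=75°: P = B + 0.78·ex + 1.18·ey = (1.8715,1.5221)
θ=158°: B = A + 2.00·(cos158°, sin158°) = (-1.8544, 0.7492)
θ=158°: |BD| = 12.8762
θ=158°: circle(B,8.00) ∩ circle(D,10.00): a=5.0402, h=6.2126
θ=158°:   candidates: C₊=(3.5387,6.6581) cross=79.995; C₋=(2.8158,-5.7462) cross=-79.995
θ=158°:   branch - wants cross < 0 → take C=(2.8158,-5.7462) (cross=-79.995)
θ=158°: ex = (C−B)/|BC| = (0.5838,-0.8119); ey = (0.8119,0.5838)
θ=158°: P = B + 0.78·ex + 1.18·ey = (-0.4410,0.8048)
θ=264°: B = A + 2.00·(cos264°, sin264°) = (-0.2091, -1.9890)
θ=264°: |BD| = 11.3842
θ=264°: circle(B,8.00) ∩ circle(D,10.00): a=4.1109, h=6.8630
θ=264°:   candidates: C₊=(2.6396,5.4866) cross=78.129; C₋=(5.0377,-8.0282) cross=-78.129
θ=264°:   branch - wants cross < 0 → take C=(5.0377,-8.0282) (cross=-78.129)
θ=264°: ex = (C−B)/|BC| = (0.6559,-0.7549); ey = (0.7549,0.6559)
θ=264°: P = B + 0.78·ex + 1.18·ey = (1.1933,-1.8040)
θ=270°: B = A + 2.00·(cos270°, sin270°) = (-0.0000, -2.0000)
θ=270°: |BD| = 11.1803
θ=270°: circle(B,8.00) ∩ circle(D,10.00): a=3.9802, h=6.9396
θ=270°:   candidates: C₊=(2.6746,5.5397) cross=77.587; C₋=(5.1574,-8.1157) cross=-77.587
θ=270°:   branch - wants cross < 0 → take C=(5.1574,-8.1157) (cross=-77.587)
θ=270°: ex = (C−B)/|BC| = (0.6447,-0.7645); ey = (0.7645,0.6447)
θ=270°: P = B + 0.78·ex + 1.18·ey = (1.4049,-1.8356)

θ=75°: 1.87 1.52
θ=158°: -0.44 0.80
θ=264°: 1.19 -1.80
θ=270°: 1.40 -1.84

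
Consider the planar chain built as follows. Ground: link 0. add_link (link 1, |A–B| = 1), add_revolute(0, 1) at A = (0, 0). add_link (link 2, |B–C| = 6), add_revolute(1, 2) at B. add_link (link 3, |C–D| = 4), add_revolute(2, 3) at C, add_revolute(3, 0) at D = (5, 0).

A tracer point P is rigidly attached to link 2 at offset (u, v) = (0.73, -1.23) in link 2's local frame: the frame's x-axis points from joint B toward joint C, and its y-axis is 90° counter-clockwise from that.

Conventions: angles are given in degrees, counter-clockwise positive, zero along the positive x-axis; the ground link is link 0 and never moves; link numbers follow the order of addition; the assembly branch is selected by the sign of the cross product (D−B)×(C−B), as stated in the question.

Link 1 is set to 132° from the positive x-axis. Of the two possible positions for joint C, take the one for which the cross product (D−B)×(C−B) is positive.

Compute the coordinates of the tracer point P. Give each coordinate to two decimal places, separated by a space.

A=(0,0), D=(5.00,0)
B = A + 1.00·(cos132°, sin132°) = (-0.6691, 0.7431)
|BD| = 5.7176
circle(B,6.00) ∩ circle(D,4.00): a=4.6078, h=3.8429
  candidates: C₊=(4.3991,3.9546) cross=21.973; C₋=(3.4001,-3.6661) cross=-21.973
  branch + wants cross > 0 → take C=(4.3991,3.9546) (cross=21.973)
ex = (C−B)/|BC| = (0.8447,0.5352); ey = (-0.5352,0.8447)
P = B + 0.73·ex + -1.23·ey = (0.6058,0.0949)

0.61 0.09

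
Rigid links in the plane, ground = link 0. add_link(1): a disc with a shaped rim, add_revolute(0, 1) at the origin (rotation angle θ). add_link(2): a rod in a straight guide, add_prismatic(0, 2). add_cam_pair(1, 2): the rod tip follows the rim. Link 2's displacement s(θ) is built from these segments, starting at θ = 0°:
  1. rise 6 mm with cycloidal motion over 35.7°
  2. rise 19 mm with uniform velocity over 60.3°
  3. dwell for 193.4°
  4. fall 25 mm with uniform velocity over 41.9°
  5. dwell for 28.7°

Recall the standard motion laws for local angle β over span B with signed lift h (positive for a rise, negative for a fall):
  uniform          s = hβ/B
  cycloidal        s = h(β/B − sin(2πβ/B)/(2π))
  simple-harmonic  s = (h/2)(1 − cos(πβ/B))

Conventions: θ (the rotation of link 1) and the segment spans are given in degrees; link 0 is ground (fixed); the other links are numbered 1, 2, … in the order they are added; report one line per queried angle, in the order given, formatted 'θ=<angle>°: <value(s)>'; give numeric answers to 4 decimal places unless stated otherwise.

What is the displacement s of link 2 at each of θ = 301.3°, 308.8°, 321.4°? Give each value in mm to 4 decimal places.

segment 1 (0° to 35.7°, cycloidal, h = 6) is passed completely: s = 0.0000 + (6) = 6.0000
segment 2 (35.7° to 96°, uniform, h = 19) is passed completely: s = 6.0000 + (19) = 25.0000
segment 3 (96° to 289.4°, dwell): s unchanged at 25.0000
θ = 301.3° falls in segment 4 (289.4° to 331.3°, uniform, h = -25): β = 301.3 − 289.4 = 11.9°, B = 41.9°; Δs = -25·11.9/41.9 = -7.1002; s = 25.0000 − 7.1002 = 17.8998
θ = 308.8° falls in segment 4 (289.4° to 331.3°, uniform, h = -25): β = 308.8 − 289.4 = 19.4°, B = 41.9°; Δs = -25·19.4/41.9 = -11.5752; s = 25.0000 − 11.5752 = 13.4248
θ = 321.4° falls in segment 4 (289.4° to 331.3°, uniform, h = -25): β = 321.4 − 289.4 = 32°, B = 41.9°; Δs = -25·32/41.9 = -19.0931; s = 25.0000 − 19.0931 = 5.9069

θ=301.3°: 17.8998
θ=308.8°: 13.4248
θ=321.4°: 5.9069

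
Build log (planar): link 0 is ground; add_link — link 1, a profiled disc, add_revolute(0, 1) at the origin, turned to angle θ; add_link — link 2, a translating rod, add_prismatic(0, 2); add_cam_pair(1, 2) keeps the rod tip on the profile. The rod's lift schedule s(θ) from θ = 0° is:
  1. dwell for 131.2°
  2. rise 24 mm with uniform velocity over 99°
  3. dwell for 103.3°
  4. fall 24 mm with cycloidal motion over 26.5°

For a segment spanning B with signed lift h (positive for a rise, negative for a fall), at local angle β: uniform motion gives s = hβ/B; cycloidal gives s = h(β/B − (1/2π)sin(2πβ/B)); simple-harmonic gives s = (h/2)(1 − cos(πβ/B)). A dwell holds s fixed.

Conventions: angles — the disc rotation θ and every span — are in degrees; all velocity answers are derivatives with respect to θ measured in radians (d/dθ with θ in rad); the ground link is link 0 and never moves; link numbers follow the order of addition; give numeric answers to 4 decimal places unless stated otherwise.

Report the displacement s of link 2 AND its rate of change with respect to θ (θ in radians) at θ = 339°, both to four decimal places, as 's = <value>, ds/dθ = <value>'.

seg 1 [0°–131.2°] dwell: s stays 0.0000
seg 2 [131.2°–230.2°] uniform, h=24: full span → s += 24 → s = 24.0000
seg 3 [230.2°–333.5°] dwell: s stays 24.0000
seg 4 [333.5°–360°] cycloidal, h=-24: θ=339° here. β=5.5, B=26.5. -24·(0.2075 − sin(2π·0.2075)/(2π)) = -1.2965 → s = 22.7035
velocity in seg [333.5°–360°] (cycloidal), θ in radians: β = 5.5° = 0.0960 rad, B = 26.5° = 0.4625 rad; ds/dθ = (h/B)(1 − cos(2πβ/B)) = ((-24)/0.4625)(1 − cos(2π·0.2075)) = -38.212843 mm/rad

s = 22.7035, ds/dθ = -38.2128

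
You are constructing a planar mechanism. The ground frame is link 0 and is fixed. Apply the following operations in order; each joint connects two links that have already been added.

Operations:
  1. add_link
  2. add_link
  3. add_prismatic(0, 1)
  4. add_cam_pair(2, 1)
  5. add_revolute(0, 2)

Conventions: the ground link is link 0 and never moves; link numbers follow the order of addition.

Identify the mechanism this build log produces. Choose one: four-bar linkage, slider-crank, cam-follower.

links: 3 (incl. ground); joints: 1 revolute, 1 prismatic, 1 higher (cam) pair, forming one closed loop
3 links, revolute + prismatic + higher pair in one loop → cam-follower

cam-follower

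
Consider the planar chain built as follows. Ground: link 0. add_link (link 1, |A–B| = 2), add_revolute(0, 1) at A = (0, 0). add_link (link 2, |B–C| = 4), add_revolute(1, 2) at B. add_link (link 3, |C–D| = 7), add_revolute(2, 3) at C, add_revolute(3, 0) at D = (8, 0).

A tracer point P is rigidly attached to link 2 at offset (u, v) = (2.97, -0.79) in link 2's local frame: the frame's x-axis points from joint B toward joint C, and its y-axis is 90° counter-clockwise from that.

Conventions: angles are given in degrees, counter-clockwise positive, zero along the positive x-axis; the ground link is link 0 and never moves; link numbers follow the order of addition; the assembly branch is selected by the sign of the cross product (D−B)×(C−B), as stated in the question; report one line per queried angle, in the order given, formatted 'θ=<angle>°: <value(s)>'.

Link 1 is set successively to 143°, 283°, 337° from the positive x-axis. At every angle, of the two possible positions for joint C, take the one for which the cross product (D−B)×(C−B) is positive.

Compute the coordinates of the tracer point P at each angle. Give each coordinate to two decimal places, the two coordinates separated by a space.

A=(0,0), D=(8.00,0)
θ=143°: B = A + 2.00·(cos143°, sin143°) = (-1.5973, 1.2036)
θ=143°: |BD| = 9.6725
θ=143°: circle(B,4.00) ∩ circle(D,7.00): a=3.1304, h=2.4902
θ=143°:   candidates: C₊=(1.8186,3.2849) cross=24.086; C₋=(1.1989,-1.6567) cross=-24.086
θ=143°:   branch + wants cross > 0 → take C=(1.8186,3.2849) (cross=24.086)
θ=143°: ex = (C−B)/|BC| = (0.8540,0.5203); ey = (-0.5203,0.8540)
θ=143°: P = B + 2.97·ex + -0.79·ey = (1.3501,2.0743)
θ=283°: B = A + 2.00·(cos283°, sin283°) = (0.4499, -1.9487)
θ=283°: |BD| = 7.7975
θ=283°: circle(B,4.00) ∩ circle(D,7.00): a=1.7827, h=3.5808
θ=283°:   candidates: C₊=(1.2811,1.9639) cross=27.921; C₋=(3.0709,-4.9704) cross=-27.921
θ=283°:   branch + wants cross > 0 → take C=(1.2811,1.9639) (cross=27.921)
θ=283°: ex = (C−B)/|BC| = (0.2078,0.9782); ey = (-0.9782,0.2078)
θ=283°: P = B + 2.97·ex + -0.79·ey = (1.8399,0.7923)
θ=337°: B = A + 2.00·(cos337°, sin337°) = (1.8410, -0.7815)
θ=337°: |BD| = 6.2084
θ=337°: circle(B,4.00) ∩ circle(D,7.00): a=0.4465, h=3.9750
θ=337°:   candidates: C₊=(1.7836,3.2181) cross=24.678; C₋=(2.7843,-4.6687) cross=-24.678
θ=337°:   branch + wants cross > 0 → take C=(1.7836,3.2181) (cross=24.678)
θ=337°: ex = (C−B)/|BC| = (-0.0144,0.9999); ey = (-0.9999,-0.0144)
θ=337°: P = B + 2.97·ex + -0.79·ey = (2.5883,2.1996)

θ=143°: 1.35 2.07
θ=283°: 1.84 0.79
θ=337°: 2.59 2.20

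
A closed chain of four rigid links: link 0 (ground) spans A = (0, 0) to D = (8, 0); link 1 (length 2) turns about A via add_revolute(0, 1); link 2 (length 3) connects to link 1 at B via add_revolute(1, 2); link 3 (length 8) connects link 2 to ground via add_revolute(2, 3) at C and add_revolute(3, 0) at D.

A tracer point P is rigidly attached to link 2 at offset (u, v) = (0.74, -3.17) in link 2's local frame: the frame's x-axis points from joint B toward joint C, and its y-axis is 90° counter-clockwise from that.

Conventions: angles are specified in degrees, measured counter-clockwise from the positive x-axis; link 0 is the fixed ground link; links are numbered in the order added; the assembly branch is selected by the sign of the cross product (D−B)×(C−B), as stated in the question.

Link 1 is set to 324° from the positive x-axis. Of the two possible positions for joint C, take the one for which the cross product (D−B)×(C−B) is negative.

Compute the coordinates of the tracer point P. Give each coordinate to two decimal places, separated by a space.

A=(0,0), D=(8.00,0)
B = A + 2.00·(cos324°, sin324°) = (1.6180, -1.1756)
|BD| = 6.4893
circle(B,3.00) ∩ circle(D,8.00): a=-0.9931, h=2.8309
  candidates: C₊=(0.1286,1.4286) cross=18.370; C₋=(1.1542,-4.1395) cross=-18.370
  branch - wants cross < 0 → take C=(1.1542,-4.1395) (cross=-18.370)
ex = (C−B)/|BC| = (-0.1546,-0.9880); ey = (0.9880,-0.1546)
P = B + 0.74·ex + -3.17·ey = (-1.6283,-1.4166)

-1.63 -1.42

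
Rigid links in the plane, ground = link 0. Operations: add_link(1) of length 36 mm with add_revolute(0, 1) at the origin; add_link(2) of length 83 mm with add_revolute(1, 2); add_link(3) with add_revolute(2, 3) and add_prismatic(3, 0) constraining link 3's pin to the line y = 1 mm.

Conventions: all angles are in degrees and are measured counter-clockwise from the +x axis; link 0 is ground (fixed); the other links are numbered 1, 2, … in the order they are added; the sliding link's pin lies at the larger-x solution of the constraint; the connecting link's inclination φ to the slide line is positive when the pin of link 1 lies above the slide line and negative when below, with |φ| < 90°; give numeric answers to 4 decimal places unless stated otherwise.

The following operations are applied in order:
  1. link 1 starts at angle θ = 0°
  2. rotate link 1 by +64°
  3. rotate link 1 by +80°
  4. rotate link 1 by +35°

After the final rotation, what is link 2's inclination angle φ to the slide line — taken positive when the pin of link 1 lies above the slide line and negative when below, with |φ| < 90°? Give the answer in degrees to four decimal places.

geometry: r = 36 mm, L = 83 mm, e = 1 mm; θ starts at 0°
rotate link 1 by +64°: θ ← 0° +64° = 64°
rotate link 1 by +80°: θ ← 64° +80° = 144°
rotate link 1 by +35°: θ ← 144° +35° = 179°
h = r sin θ − e = 0.628287 − 1 = -0.371713
sin φ = h / L = -0.371713 / 83 = -0.00447847
φ = arcsin(-0.00447847) = -0.256599°

-0.2566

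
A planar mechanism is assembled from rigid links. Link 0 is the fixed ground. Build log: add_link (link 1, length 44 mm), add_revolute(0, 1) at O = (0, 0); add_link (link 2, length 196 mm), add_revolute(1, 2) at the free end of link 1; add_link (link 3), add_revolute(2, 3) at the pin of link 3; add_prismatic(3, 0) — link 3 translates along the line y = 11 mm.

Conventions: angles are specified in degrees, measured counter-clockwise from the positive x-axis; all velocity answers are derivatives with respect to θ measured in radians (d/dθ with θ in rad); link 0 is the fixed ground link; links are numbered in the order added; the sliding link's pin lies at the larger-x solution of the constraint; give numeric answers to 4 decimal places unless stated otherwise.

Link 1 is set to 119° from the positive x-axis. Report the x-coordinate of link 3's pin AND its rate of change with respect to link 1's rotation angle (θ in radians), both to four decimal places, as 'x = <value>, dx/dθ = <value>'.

geometry: r = 44 mm, L = 196 mm, e = 11 mm
crank pin P = (r cos θ, r sin θ) = (-21.331623, 38.483267)
h = r sin θ − e = 38.483267 − 11 = 27.483267
x = r cos θ + √(L² − h²) = -21.331623 + 194.063572 = 172.731949
dx/dθ = −r sin θ − h·r cos θ/√(L² − h²) (θ in radians; h = 27.483267) = -35.462284

x = 172.7319, dx/dθ = -35.4623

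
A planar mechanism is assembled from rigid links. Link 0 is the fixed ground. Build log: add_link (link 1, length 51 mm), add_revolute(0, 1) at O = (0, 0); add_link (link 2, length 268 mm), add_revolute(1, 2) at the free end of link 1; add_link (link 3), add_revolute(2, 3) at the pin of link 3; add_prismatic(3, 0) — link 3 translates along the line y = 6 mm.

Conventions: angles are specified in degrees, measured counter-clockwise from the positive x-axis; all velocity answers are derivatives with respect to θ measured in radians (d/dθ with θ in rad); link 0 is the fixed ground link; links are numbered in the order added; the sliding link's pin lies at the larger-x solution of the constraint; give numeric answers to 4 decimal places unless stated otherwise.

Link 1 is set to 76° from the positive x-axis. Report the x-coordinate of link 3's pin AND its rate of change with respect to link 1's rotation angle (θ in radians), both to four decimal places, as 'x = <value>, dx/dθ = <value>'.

geometry: r = 51 mm, L = 268 mm, e = 6 mm
crank pin P = (r cos θ, r sin θ) = (12.338017, 49.485082)
h = r sin θ − e = 49.485082 − 6 = 43.485082
x = r cos θ + √(L² − h²) = 12.338017 + 264.448573 = 276.786589
dx/dθ = −r sin θ − h·r cos θ/√(L² − h²) (θ in radians; h = 43.485082) = -51.513906

x = 276.7866, dx/dθ = -51.5139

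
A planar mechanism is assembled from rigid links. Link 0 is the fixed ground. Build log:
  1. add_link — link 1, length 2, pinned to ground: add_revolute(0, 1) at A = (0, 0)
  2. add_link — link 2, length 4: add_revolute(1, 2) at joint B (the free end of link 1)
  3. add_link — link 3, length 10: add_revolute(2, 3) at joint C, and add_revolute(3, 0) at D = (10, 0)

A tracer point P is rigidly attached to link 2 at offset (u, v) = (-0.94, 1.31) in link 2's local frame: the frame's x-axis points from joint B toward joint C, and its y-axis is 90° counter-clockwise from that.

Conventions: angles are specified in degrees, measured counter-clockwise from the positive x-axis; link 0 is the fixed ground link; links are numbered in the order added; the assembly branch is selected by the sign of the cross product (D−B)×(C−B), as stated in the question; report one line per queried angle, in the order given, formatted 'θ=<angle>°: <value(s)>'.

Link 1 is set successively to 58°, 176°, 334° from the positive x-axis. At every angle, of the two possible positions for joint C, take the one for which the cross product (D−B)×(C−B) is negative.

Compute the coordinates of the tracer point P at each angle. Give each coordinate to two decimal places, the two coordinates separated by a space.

A=(0,0), D=(10.00,0)
θ=58°: B = A + 2.00·(cos58°, sin58°) = (1.0598, 1.6961)
θ=58°: |BD| = 9.0996
θ=58°: circle(B,4.00) ∩ circle(D,10.00): a=-0.0658, h=3.9995
θ=58°:   candidates: C₊=(1.7407,5.6377) cross=36.394; C₋=(0.2498,-2.2210) cross=-36.394
θ=58°:   branch - wants cross < 0 → take C=(0.2498,-2.2210) (cross=-36.394)
θ=58°: ex = (C−B)/|BC| = (-0.2025,-0.9793); ey = (0.9793,-0.2025)
θ=58°: P = B + -0.94·ex + 1.31·ey = (2.5331,2.3513)
θ=176°: B = A + 2.00·(cos176°, sin176°) = (-1.9951, 0.1395)
θ=176°: |BD| = 11.9959
θ=176°: circle(B,4.00) ∩ circle(D,10.00): a=2.4968, h=3.1251
θ=176°:   candidates: C₊=(0.5378,3.2353) cross=37.488; C₋=(0.4651,-3.0144) cross=-37.488
θ=176°:   branch - wants cross < 0 → take C=(0.4651,-3.0144) (cross=-37.488)
θ=176°: ex = (C−B)/|BC| = (0.6151,-0.7885); ey = (0.7885,0.6151)
θ=176°: P = B + -0.94·ex + 1.31·ey = (-1.5404,1.6864)
θ=334°: B = A + 2.00·(cos334°, sin334°) = (1.7976, -0.8767)
θ=334°: |BD| = 8.2491
θ=334°: circle(B,4.00) ∩ circle(D,10.00): a=-0.9669, h=3.8814
θ=334°:   candidates: C₊=(0.4237,2.8799) cross=32.018; C₋=(1.2487,-4.8389) cross=-32.018
θ=334°:   branch - wants cross < 0 → take C=(1.2487,-4.8389) (cross=-32.018)
θ=334°: ex = (C−B)/|BC| = (-0.1372,-0.9905); ey = (0.9905,-0.1372)
θ=334°: P = B + -0.94·ex + 1.31·ey = (3.2242,-0.1254)

θ=58°: 2.53 2.35
θ=176°: -1.54 1.69
θ=334°: 3.22 -0.13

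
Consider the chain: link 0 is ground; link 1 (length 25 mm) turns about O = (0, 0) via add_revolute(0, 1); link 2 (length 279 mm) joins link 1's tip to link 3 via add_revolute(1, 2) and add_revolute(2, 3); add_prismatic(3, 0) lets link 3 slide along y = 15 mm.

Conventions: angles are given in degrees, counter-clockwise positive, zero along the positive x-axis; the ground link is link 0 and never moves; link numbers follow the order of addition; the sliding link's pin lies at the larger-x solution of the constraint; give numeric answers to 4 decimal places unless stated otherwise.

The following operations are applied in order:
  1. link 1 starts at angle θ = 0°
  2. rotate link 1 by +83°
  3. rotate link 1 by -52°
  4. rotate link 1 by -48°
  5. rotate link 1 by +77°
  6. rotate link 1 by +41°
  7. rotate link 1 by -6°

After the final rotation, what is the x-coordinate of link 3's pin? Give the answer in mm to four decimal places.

geometry: r = 25 mm, L = 279 mm, e = 15 mm; θ starts at 0°
rotate link 1 by +83°: θ ← 0° +83° = 83°
rotate link 1 by -52°: θ ← 83° -52° = 31°
rotate link 1 by -48°: θ ← 31° -48° = -17°
rotate link 1 by +77°: θ ← -17° +77° = 60°
rotate link 1 by +41°: θ ← 60° +41° = 101°
rotate link 1 by -6°: θ ← 101° -6° = 95°
crank pin P = (r cos θ, r sin θ) = (-2.178894, 24.904867)
h = r sin θ − e = 24.904867 − 15 = 9.904867
x = r cos θ + √(L² − h²) = -2.178894 + 278.824127 = 276.645233

276.6452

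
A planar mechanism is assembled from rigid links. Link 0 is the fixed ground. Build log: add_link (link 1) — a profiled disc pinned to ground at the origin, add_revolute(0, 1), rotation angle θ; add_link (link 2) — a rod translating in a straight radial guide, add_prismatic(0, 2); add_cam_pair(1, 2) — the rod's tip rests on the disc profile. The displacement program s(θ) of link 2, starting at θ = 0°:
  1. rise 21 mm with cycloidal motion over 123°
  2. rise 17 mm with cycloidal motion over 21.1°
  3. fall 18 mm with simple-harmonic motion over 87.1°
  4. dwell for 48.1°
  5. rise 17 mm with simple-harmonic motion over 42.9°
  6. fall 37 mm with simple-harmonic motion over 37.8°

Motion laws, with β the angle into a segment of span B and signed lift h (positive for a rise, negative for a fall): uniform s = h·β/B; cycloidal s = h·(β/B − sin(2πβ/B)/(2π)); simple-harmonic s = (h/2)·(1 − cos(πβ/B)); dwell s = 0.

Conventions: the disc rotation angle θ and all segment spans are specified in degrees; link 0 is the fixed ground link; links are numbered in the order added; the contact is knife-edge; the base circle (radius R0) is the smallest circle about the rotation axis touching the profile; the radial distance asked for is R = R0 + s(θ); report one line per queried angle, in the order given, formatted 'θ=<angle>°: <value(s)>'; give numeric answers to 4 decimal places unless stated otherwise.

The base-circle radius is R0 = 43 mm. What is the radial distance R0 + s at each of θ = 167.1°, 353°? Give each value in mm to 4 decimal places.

seg 1 [0°–123°] cycloidal, h=21: full span → s += 21 → s = 21.0000
seg 2 [123°–144.1°] cycloidal, h=17: full span → s += 17 → s = 38.0000
seg 3 [144.1°–231.2°] simple-harmonic, h=-18: θ=167.1° here. β=23, B=87.1. -18/2·(1 − cos(π·0.2641)) = -2.9233 → s = 35.0767
seg 3 [144.1°–231.2°] simple-harmonic, h=-18: full span → s += -18 → s = 20.0000
seg 4 [231.2°–279.3°] dwell: s stays 20.0000
seg 5 [279.3°–322.2°] simple-harmonic, h=17: full span → s += 17 → s = 37.0000
seg 6 [322.2°–360°] simple-harmonic, h=-37: θ=353° here. β=30.8, B=37.8. -37/2·(1 − cos(π·0.8148)) = -33.9565 → s = 3.0435
θ=167.1°: R = R0 + s = 43 + 35.0767 = 78.0767
θ=353°: R = R0 + s = 43 + 3.0435 = 46.0435

θ=167.1°: 78.0767
θ=353°: 46.0435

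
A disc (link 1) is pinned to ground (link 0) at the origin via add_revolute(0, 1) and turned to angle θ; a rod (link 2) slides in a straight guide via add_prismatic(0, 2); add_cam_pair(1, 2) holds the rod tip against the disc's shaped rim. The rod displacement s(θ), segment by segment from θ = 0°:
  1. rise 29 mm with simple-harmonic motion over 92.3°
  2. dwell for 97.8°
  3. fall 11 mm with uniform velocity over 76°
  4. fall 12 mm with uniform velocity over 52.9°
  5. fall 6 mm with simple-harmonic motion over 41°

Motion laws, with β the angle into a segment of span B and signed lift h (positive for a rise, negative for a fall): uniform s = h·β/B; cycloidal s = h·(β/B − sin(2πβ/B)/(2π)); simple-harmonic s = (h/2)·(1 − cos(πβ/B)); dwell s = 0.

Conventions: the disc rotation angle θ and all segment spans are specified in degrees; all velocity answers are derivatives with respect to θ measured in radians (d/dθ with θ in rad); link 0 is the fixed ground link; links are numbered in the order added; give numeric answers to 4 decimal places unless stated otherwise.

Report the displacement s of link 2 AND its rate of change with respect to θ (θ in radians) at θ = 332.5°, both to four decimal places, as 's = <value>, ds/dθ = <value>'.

segment 1 (0° to 92.3°, simple-harmonic, h = 29) is passed completely: s = 0.0000 + (29) = 29.0000
segment 2 (92.3° to 190.1°, dwell): s unchanged at 29.0000
segment 3 (190.1° to 266.1°, uniform, h = -11) is passed completely: s = 29.0000 + (-11) = 18.0000
segment 4 (266.1° to 319°, uniform, h = -12) is passed completely: s = 18.0000 + (-12) = 6.0000
θ = 332.5° falls in segment 5 (319° to 360°, simple-harmonic, h = -6): β = 332.5 − 319 = 13.5°, B = 41°; Δs = -6/2·(1 − cos(π·0.3293)) = -1.4669; s = 6.0000 − 1.4669 = 4.5331
velocity in seg [319°–360°] (simple-harmonic), θ in radians: β = 13.5° = 0.2356 rad, B = 41° = 0.7156 rad; ds/dθ = (πh/(2B)) sin(πβ/B) = (π·(-6)/(2·0.7156)) sin(π·0.3293) = -11.321161 mm/rad

s = 4.5331, ds/dθ = -11.3212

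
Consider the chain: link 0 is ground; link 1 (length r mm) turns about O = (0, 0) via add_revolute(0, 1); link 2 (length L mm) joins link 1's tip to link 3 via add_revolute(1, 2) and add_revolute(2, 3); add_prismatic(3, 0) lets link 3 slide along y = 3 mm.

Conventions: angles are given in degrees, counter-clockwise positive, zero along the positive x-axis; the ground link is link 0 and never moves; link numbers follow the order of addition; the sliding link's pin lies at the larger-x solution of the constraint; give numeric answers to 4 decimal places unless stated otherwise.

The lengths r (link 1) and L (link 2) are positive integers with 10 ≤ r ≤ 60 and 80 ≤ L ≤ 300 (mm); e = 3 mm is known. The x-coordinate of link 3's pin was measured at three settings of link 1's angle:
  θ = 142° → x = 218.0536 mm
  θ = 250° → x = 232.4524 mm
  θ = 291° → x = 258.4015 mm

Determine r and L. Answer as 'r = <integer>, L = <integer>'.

constraint per measurement: (x − r cos θ)² + (r sin θ − e)² = L²
subtracting the θ₁ and θ₂ equations cancels the r² and L² terms:
r = (x₁² − x₂²) / (2[(x₁cos θ₁ + e sin θ₁) − (x₂cos θ₂ + e sin θ₂)]) = 36.9998 → r = 37
L² = (x₁ − r cos θ₁)² + (r sin θ₁ − e)² = 61504.0107 → L = 248.0000 → L = 248
check at θ₃=291°: x = 258.4015 (printed 258.4015) ✓

r = 37, L = 248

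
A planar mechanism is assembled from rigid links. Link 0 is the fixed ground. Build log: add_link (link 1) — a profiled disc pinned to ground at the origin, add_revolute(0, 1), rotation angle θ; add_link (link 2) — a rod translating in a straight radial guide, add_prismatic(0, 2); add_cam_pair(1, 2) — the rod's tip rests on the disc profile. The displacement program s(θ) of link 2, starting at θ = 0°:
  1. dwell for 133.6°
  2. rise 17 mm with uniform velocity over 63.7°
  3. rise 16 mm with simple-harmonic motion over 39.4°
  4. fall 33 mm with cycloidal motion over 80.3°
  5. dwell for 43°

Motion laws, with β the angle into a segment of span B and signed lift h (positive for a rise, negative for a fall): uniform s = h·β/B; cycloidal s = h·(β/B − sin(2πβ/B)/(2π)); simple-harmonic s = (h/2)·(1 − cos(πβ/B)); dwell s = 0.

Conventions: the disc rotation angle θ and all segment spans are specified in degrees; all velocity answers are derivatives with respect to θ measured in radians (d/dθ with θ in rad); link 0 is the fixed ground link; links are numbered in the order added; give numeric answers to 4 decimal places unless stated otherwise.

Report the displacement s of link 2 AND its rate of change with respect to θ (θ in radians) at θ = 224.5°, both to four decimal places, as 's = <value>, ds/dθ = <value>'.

seg 1 [0°–133.6°] dwell: s stays 0.0000
seg 2 [133.6°–197.3°] uniform, h=17: full span → s += 17 → s = 17.0000
seg 3 [197.3°–236.7°] simple-harmonic, h=16: θ=224.5° here. β=27.2, B=39.4. 16/2·(1 − cos(π·0.6904)) = 12.5041 → s = 29.5041
velocity in seg [197.3°–236.7°] (simple-harmonic), θ in radians: β = 27.2° = 0.4747 rad, B = 39.4° = 0.6877 rad; ds/dθ = (πh/(2B)) sin(πβ/B) = (π·16/(2·0.6877)) sin(π·0.6904) = 30.205374 mm/rad

s = 29.5041, ds/dθ = 30.2054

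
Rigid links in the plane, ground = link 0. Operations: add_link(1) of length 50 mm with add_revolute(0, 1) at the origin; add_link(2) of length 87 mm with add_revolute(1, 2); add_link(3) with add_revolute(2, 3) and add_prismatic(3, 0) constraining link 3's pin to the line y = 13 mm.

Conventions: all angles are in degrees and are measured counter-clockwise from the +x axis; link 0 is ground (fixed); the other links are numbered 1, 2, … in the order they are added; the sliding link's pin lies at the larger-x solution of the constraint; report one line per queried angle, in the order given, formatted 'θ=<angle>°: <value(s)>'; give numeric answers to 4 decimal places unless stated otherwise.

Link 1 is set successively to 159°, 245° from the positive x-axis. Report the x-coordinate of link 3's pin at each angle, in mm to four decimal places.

geometry: r = 50 mm, L = 87 mm, e = 13 mm
θ=159°: crank pin P = (r cos θ, r sin θ) = (-46.679021, 17.918397)
θ=159°: h = r sin θ − e = 17.918397 − 13 = 4.918397
θ=159°: x = r cos θ + √(L² − h²) = -46.679021 + 86.860862 = 40.181841
θ=245°: crank pin P = (r cos θ, r sin θ) = (-21.130913, -45.315389)
θ=245°: h = r sin θ − e = -45.315389 − 13 = -58.315389
θ=245°: x = r cos θ + √(L² − h²) = -21.130913 + 64.562492 = 43.431579

θ=159°: 40.1818
θ=245°: 43.4316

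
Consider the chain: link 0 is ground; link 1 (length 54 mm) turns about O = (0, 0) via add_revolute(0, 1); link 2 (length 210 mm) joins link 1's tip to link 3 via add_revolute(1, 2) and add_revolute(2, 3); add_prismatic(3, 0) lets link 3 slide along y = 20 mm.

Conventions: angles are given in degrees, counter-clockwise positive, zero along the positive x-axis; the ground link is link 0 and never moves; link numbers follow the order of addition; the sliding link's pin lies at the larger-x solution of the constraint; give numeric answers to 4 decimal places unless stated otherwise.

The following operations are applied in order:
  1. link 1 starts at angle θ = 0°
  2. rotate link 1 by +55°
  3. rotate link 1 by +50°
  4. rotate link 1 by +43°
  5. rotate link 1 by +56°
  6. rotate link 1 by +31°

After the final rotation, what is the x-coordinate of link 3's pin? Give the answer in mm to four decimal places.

geometry: r = 54 mm, L = 210 mm, e = 20 mm; θ starts at 0°
rotate link 1 by +55°: θ ← 0° +55° = 55°
rotate link 1 by +50°: θ ← 55° +50° = 105°
rotate link 1 by +43°: θ ← 105° +43° = 148°
rotate link 1 by +56°: θ ← 148° +56° = 204°
rotate link 1 by +31°: θ ← 204° +31° = 235°
crank pin P = (r cos θ, r sin θ) = (-30.973128, -44.234210)
h = r sin θ − e = -44.234210 − 20 = -64.234210
x = r cos θ + √(L² − h²) = -30.973128 + 199.934905 = 168.961777

168.9618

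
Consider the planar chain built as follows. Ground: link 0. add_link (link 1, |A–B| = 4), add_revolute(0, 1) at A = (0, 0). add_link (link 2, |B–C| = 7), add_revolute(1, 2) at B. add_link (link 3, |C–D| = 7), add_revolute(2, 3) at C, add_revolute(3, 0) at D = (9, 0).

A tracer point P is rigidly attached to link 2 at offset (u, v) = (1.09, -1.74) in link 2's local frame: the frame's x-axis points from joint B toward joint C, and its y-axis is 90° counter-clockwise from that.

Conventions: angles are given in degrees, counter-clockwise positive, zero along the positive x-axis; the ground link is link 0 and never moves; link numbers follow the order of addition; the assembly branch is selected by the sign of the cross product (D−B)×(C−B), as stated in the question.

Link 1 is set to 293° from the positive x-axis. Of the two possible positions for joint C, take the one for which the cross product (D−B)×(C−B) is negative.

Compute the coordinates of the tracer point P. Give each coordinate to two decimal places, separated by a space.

A=(0,0), D=(9.00,0)
B = A + 4.00·(cos293°, sin293°) = (1.5629, -3.6820)
|BD| = 8.2986
circle(B,7.00) ∩ circle(D,7.00): a=4.1493, h=5.6377
  candidates: C₊=(2.7801,3.2113) cross=46.785; C₋=(7.7828,-6.8934) cross=-46.785
  branch - wants cross < 0 → take C=(7.7828,-6.8934) (cross=-46.785)
ex = (C−B)/|BC| = (0.8886,-0.4588); ey = (0.4588,0.8886)
P = B + 1.09·ex + -1.74·ey = (1.7332,-5.7282)

1.73 -5.73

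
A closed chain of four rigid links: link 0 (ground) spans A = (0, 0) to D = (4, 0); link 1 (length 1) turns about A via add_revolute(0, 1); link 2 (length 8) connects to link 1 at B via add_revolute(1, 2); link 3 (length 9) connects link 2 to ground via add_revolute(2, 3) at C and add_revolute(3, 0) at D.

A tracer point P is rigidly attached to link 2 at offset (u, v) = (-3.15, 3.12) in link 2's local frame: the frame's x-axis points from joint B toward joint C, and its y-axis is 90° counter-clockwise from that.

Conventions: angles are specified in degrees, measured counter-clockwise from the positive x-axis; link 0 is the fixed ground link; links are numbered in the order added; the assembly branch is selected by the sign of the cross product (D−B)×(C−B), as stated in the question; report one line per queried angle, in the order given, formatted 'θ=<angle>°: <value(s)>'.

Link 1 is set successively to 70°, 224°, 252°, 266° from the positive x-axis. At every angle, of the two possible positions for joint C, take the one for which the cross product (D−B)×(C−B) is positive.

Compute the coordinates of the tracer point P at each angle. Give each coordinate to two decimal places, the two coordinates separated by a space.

A=(0,0), D=(4.00,0)
θ=70°: B = A + 1.00·(cos70°, sin70°) = (0.3420, 0.9397)
θ=70°: |BD| = 3.7767
θ=70°: circle(B,8.00) ∩ circle(D,9.00): a=-0.3622, h=7.9918
θ=70°:   candidates: C₊=(1.9796,8.7703) cross=30.183; C₋=(-1.9973,-6.7107) cross=-30.183
θ=70°:   branch + wants cross > 0 → take C=(1.9796,8.7703) (cross=30.183)
θ=70°: ex = (C−B)/|BC| = (0.2047,0.9788); ey = (-0.9788,0.2047)
θ=70°: P = B + -3.15·ex + 3.12·ey = (-3.3567,-1.5049)
θ=224°: B = A + 1.00·(cos224°, sin224°) = (-0.7193, -0.6947)
θ=224°: |BD| = 4.7702
θ=224°: circle(B,8.00) ∩ circle(D,9.00): a=0.6032, h=7.9772
θ=224°:   candidates: C₊=(-1.2843,7.2854) cross=38.053; C₋=(1.0391,-8.4990) cross=-38.053
θ=224°:   branch + wants cross > 0 → take C=(-1.2843,7.2854) (cross=38.053)
θ=224°: ex = (C−B)/|BC| = (-0.0706,0.9975); ey = (-0.9975,-0.0706)
θ=224°: P = B + -3.15·ex + 3.12·ey = (-3.6091,-4.0571)
θ=252°: B = A + 1.00·(cos252°, sin252°) = (-0.3090, -0.9511)
θ=252°: |BD| = 4.4127
θ=252°: circle(B,8.00) ∩ circle(D,9.00): a=0.2801, h=7.9951
θ=252°:   candidates: C₊=(-1.7586,6.9165) cross=35.280; C₋=(1.6877,-8.6979) cross=-35.280
θ=252°:   branch + wants cross > 0 → take C=(-1.7586,6.9165) (cross=35.280)
θ=252°: ex = (C−B)/|BC| = (-0.1812,0.9834); ey = (-0.9834,-0.1812)
θ=252°: P = B + -3.15·ex + 3.12·ey = (-2.8066,-4.6143)
θ=266°: B = A + 1.00·(cos266°, sin266°) = (-0.0698, -0.9976)
θ=266°: |BD| = 4.1902
θ=266°: circle(B,8.00) ∩ circle(D,9.00): a=0.0666, h=7.9997
θ=266°:   candidates: C₊=(-1.9096,6.7880) cross=33.521; C₋=(1.8994,-8.7514) cross=-33.521
θ=266°:   branch + wants cross > 0 → take C=(-1.9096,6.7880) (cross=33.521)
θ=266°: ex = (C−B)/|BC| = (-0.2300,0.9732); ey = (-0.9732,-0.2300)
θ=266°: P = B + -3.15·ex + 3.12·ey = (-2.3817,-4.7807)

θ=70°: -3.36 -1.50
θ=224°: -3.61 -4.06
θ=252°: -2.81 -4.61
θ=266°: -2.38 -4.78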